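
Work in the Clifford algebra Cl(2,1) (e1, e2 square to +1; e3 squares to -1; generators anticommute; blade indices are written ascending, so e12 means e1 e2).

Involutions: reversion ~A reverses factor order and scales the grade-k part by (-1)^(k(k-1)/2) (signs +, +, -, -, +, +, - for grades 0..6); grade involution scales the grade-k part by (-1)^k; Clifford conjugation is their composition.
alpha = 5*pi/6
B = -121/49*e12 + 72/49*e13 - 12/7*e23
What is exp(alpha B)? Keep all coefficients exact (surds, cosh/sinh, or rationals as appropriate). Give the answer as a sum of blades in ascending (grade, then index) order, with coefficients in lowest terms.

B^2 term by term: the squares give (-121/49)^2*(e12)^2 + (72/49)^2*(e13)^2 + (-12/7)^2*(e23)^2 = 14641/2401*(-1) + 5184/2401*(+1) + 144/49*(+1) = -1 (each basis 2-blade squares to minus the product of its generators' squares); cross terms between blades sharing an index anticommute and cancel. So B^2 = -1.
B^2 = -1 — the series telescopes trigonometrically here: l = 1, alpha*l = 5*pi/6, so exp(alpha B) = cos(5*pi/6) + (sin(5*pi/6)/1)*B = -sqrt(3)/2 + (1/2)*B.
Answer: -sqrt(3)/2 - 121/98*e12 + 36/49*e13 - 6/7*e23


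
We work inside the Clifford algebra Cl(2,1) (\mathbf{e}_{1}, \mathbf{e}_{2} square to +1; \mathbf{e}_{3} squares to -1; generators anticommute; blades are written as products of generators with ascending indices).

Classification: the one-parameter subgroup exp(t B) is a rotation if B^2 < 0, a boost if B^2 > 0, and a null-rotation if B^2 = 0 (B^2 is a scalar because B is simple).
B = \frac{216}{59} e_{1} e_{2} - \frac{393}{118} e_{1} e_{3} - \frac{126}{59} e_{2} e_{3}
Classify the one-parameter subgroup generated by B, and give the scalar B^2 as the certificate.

B^2 term by term: the squares give (\frac{216}{59})^2*(e_{1} e_{2})^2 + (-\frac{393}{118})^2*(e_{1} e_{3})^2 + (-\frac{126}{59})^2*(e_{2} e_{3})^2 = \frac{46656}{3481}*(-1) + \frac{154449}{13924}*(+1) + \frac{15876}{3481}*(+1) = \frac{9}{4} (each basis 2-blade squares to minus the product of its generators' squares); cross terms between blades sharing an index anticommute and cancel. So B^2 = \frac{9}{4}.
Answer: boost, certificate B^2 = \frac{9}{4}. No conjugation can change B^2 = \frac{9}{4}; the sign gives the class.


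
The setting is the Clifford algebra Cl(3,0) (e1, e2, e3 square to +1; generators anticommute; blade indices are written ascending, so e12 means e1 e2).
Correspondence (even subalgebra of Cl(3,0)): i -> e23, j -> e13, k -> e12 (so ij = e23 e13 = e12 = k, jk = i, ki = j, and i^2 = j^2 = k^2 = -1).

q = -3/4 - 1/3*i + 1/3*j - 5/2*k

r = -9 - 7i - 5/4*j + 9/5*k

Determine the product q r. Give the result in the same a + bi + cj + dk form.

In blades: q = -3/4 - 5/2*e12 + 1/3*e13 - 1/3*e23, r = -9 + 9/5*e12 - 5/4*e13 - 7*e23.
Distribute q over r term by term (generator squares from the signature, products reordered to ascending indices): (-3/4)*r = 27/4 - 27/20*e12 + 15/16*e13 + 21/4*e23; (-5/2*e12)*r = 9/2 + 45/2*e12 + 35/2*e13 - 25/8*e23; (1/3*e13)*r = 5/12 + 7/3*e12 - 3*e13 + 3/5*e23; (-1/3*e23)*r = -7/3 + 5/12*e12 + 3/5*e13 + 3*e23.
Sum: 28/3 + 239/10*e12 + 1283/80*e13 + 229/40*e23; translating back through the correspondence:
Answer: 28/3 + 229/40*i + 1283/80*j + 239/10*k


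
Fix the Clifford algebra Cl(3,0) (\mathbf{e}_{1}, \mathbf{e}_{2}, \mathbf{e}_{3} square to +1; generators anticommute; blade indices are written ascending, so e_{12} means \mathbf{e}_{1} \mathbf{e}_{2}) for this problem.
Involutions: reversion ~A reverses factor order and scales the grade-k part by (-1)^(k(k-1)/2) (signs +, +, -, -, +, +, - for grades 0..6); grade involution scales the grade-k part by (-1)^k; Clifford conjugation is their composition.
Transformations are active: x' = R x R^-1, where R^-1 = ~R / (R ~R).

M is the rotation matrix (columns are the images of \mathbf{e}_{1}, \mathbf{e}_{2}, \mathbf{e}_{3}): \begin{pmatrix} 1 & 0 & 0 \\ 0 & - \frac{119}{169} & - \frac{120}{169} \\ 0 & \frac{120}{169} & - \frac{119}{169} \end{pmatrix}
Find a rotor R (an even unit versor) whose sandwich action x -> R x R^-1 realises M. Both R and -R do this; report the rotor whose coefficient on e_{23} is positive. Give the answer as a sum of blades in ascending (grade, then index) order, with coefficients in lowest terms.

Method: write R = a + b12*e_{12} + b13*e_{13} + b23*e_{23} with a^2 + b12^2 + b13^2 + b23^2 = 1 (so R^-1 = ~R). Expanding the columns R e_j ~R gives tr M = 4a^2 - 1 and, from the antisymmetric part, M21 - M12 = -4a*b12, M13 - M31 = 4a*b13, M32 - M23 = -4a*b23.
Here tr M = -\frac{69}{169}, so a^2 = (1 + tr M)/4 = \frac{25}{169} and a = ±\frac{5}{13}. Taking a = \frac{5}{13}: M21 - M12 = 0, M13 - M31 = 0, M32 - M23 = \frac{240}{169}, giving b12 = 0, b13 = 0, b23 = -\frac{12}{13}, i.e. R = \frac{5}{13} - \frac{12}{13} e_{23}.
Its e_{23} coefficient is negative, so report the other preimage -R.
Answer: -\frac{5}{13} + \frac{12}{13} e_{23}. Sheet selection: the two-to-one cover makes ±R indistinguishable at the matrix level (trace -\frac{69}{169}), so uniqueness comes from the required sign on e_{23}.


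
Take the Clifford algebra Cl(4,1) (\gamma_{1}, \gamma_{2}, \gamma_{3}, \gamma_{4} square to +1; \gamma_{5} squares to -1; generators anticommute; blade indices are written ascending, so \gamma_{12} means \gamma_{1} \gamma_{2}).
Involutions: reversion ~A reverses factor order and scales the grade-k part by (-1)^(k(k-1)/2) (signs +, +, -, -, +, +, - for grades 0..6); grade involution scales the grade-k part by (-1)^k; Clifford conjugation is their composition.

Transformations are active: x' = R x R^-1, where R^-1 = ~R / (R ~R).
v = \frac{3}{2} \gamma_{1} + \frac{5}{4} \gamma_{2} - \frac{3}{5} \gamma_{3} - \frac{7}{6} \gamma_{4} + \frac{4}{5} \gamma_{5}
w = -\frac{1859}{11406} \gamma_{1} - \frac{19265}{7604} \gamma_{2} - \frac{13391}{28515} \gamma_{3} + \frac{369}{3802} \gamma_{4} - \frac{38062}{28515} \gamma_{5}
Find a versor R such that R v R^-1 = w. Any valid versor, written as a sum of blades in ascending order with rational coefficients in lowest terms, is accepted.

Here q(v) = q(w) = \frac{17617}{3600}; the classical choice R = v + w = \frac{7625}{5703} \gamma_{1} - \frac{2440}{1901} \gamma_{2} - \frac{6100}{5703} \gamma_{3} - \frac{6100}{5703} \gamma_{4} - \frac{3050}{5703} \gamma_{5} then realises v -> w under the sandwich.
Answer: \frac{7625}{5703} \gamma_{1} - \frac{2440}{1901} \gamma_{2} - \frac{6100}{5703} \gamma_{3} - \frac{6100}{5703} \gamma_{4} - \frac{3050}{5703} \gamma_{5}


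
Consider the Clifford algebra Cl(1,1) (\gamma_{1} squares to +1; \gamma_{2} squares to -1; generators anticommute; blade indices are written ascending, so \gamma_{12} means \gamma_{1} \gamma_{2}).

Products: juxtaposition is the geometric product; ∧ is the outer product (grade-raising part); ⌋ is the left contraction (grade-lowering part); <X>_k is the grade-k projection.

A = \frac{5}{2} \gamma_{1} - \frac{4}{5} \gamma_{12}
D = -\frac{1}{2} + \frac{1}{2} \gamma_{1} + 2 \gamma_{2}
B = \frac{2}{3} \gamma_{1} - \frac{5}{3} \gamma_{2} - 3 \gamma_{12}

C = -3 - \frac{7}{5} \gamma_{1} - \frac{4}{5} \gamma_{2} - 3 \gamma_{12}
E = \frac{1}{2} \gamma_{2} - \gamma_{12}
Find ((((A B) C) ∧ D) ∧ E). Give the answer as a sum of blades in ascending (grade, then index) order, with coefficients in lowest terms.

step 1: \frac{61}{15} - \frac{4}{3} \gamma_{1} - \frac{209}{30} \gamma_{2} - \frac{25}{6} \gamma_{12}
step 2: -\frac{511}{150} + \frac{2381}{150} \gamma_{1} + \frac{1186}{75} \gamma_{2} - \frac{629}{75} \gamma_{12}
step 3: \frac{511}{300} - \frac{241}{25} \gamma_{1} - \frac{368}{25} \gamma_{2} + \frac{841}{30} \gamma_{12}
step 4: \frac{511}{600} \gamma_{2} - \frac{1957}{300} \gamma_{12}
Answer: \frac{511}{600} \gamma_{2} - \frac{1957}{300} \gamma_{12}


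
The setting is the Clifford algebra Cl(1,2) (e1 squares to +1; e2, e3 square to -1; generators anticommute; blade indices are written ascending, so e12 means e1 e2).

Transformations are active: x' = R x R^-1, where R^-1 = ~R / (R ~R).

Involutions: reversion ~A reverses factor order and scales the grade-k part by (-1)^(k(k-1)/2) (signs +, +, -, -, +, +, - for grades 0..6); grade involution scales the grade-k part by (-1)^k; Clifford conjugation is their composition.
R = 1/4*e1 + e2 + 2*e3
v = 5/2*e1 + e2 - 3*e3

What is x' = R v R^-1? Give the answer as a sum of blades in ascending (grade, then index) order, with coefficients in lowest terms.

~R = 1/4*e1 + e2 + 2*e3, and R ~R = -79/16, so R^-1 = ~R / (-79/16).
R v = 45/8 - 9/4*e12 - 23/4*e13 - 5*e23
Answer: -485/158*e1 - 259/79*e2 - 123/79*e3


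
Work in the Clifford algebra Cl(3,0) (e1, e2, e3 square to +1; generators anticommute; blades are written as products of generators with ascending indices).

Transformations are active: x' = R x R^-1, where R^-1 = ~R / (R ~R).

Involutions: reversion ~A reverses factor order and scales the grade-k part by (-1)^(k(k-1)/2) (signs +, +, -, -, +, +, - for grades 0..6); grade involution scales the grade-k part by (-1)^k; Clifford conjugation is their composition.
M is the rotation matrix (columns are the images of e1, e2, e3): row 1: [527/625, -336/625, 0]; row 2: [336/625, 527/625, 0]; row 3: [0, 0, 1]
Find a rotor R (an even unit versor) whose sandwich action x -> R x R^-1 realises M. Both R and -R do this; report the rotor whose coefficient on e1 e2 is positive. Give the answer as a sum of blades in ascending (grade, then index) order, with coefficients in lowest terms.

Method: write R = a + b12*e1 e2 + b13*e1 e3 + b23*e2 e3 with a^2 + b12^2 + b13^2 + b23^2 = 1 (so R^-1 = ~R). Expanding the columns R e_j ~R gives tr M = 4a^2 - 1 and, from the antisymmetric part, M21 - M12 = -4a*b12, M13 - M31 = 4a*b13, M32 - M23 = -4a*b23.
Here tr M = 1679/625, so a^2 = (1 + tr M)/4 = 576/625 and a = ±24/25. Taking a = 24/25: M21 - M12 = 672/625, M13 - M31 = 0, M32 - M23 = 0, giving b12 = -7/25, b13 = 0, b23 = 0, i.e. R = 24/25 - 7/25*e1 e2.
Its e1 e2 coefficient is negative, so report the other preimage -R.
Answer: -24/25 + 7/25*e1 e2. Key observation: the double cover Spin(3) -> SO(3) sends R and -R to the same matrix (trace 1679/625 here), so the stated sign of the e1 e2 coefficient is what selects one sheet.


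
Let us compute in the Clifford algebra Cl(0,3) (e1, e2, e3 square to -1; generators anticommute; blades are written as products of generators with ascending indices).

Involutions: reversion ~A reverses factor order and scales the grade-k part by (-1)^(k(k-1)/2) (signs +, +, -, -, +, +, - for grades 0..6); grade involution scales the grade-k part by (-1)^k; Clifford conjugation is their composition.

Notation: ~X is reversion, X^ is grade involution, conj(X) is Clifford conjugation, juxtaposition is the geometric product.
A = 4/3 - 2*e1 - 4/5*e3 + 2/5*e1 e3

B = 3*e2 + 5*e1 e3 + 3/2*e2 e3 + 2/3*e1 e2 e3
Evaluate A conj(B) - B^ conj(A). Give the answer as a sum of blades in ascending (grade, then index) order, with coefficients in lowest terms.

first term: 2 + 4*e1 - 38/15*e2 - 10*e3 + 89/15*e1 e2 - 20/3*e1 e3 - 46/15*e2 e3 + 229/45*e1 e2 e3
second term: 2 - 4*e1 - 74/15*e2 + 10*e3 + 107/15*e1 e2 + 20/3*e1 e3 + 14/15*e2 e3 + 41/45*e1 e2 e3
Answer: 8*e1 + 12/5*e2 - 20*e3 - 6/5*e1 e2 - 40/3*e1 e3 - 4*e2 e3 + 188/45*e1 e2 e3


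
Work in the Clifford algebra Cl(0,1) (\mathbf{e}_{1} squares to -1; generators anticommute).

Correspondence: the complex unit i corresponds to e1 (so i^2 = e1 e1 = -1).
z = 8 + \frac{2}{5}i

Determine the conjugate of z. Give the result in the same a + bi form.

In blades: z = 8 + \frac{2}{5} e_{1}.
Conjugation here is Clifford conjugation: the scalar is fixed and the grade-1 and grade-2 blades all flip sign, giving 8 - \frac{2}{5} e_{1}; translating back:
Answer: 8 - \frac{2}{5}i


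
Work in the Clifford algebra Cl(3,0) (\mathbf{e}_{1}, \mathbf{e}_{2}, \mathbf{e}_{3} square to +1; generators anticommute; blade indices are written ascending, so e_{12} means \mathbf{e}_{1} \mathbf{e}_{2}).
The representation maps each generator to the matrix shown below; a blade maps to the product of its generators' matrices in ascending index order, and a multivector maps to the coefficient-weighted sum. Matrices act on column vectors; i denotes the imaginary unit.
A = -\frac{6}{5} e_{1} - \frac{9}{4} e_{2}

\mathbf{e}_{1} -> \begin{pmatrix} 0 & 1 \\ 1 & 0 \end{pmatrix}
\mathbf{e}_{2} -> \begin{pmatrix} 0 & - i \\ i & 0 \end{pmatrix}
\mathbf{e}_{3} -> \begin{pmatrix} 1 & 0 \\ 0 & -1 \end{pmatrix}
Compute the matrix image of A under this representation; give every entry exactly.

M = (-\frac{6}{5})*rho(e_{1}) + (-\frac{9}{4})*rho(e_{2}), summed entrywise:
Answer: \begin{pmatrix} 0 & - \frac{6}{5} + \frac{9 i}{4} \\ - \frac{6}{5} - \frac{9 i}{4} & 0 \end{pmatrix}


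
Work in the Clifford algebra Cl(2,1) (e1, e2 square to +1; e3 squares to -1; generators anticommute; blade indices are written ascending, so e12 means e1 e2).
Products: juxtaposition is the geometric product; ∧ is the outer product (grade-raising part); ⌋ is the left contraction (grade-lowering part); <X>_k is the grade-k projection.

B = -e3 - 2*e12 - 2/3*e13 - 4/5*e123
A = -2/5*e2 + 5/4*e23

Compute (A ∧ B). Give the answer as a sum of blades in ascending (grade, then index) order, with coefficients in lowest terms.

step 1: 2/5*e23 - 4/15*e123
Answer: 2/5*e23 - 4/15*e123


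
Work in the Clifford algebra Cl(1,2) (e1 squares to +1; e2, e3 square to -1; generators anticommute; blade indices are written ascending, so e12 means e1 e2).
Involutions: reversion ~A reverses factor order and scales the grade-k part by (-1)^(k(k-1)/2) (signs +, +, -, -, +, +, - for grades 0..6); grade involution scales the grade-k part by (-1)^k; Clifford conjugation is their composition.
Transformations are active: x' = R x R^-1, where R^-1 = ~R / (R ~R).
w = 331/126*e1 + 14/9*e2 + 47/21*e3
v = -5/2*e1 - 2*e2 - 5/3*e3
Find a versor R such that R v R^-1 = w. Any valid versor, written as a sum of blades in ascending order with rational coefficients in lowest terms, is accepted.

Sketch: the shared square -19/36 makes R = v + w = 8/63*e1 - 4/9*e2 + 4/7*e3 the natural versor; its sandwich fixes that direction, negates (v - w)/2, and sends v to w.
Answer: 8/63*e1 - 4/9*e2 + 4/7*e3


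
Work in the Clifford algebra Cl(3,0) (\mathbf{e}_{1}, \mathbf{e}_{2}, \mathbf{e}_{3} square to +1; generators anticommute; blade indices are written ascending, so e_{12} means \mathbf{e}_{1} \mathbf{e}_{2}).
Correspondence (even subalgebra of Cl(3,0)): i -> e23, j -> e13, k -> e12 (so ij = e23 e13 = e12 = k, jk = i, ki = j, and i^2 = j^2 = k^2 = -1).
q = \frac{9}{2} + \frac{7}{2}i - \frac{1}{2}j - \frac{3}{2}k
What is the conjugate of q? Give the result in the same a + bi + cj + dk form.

In blades: q = \frac{9}{2} - \frac{3}{2} e_{12} - \frac{1}{2} e_{13} + \frac{7}{2} e_{23}.
Quaternion conjugation is reversion on the even subalgebra: the scalar is fixed and every grade-2 blade flips sign, giving \frac{9}{2} + \frac{3}{2} e_{12} + \frac{1}{2} e_{13} - \frac{7}{2} e_{23}; translating back:
Answer: \frac{9}{2} - \frac{7}{2}i + \frac{1}{2}j + \frac{3}{2}k


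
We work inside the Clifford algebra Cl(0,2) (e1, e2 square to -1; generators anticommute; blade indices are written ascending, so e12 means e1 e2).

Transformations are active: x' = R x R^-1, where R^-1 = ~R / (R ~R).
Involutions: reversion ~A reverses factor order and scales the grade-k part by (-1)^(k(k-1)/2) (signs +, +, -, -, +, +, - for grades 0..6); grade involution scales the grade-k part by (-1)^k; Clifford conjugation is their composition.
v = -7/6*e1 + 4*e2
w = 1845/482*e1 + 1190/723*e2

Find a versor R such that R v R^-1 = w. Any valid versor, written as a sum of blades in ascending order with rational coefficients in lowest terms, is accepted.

Take R = v + w = 1924/723*e1 + 4082/723*e2. Because q(v) = q(w) = -625/36, conjugation by R sends v exactly to w.
Answer: 1924/723*e1 + 4082/723*e2


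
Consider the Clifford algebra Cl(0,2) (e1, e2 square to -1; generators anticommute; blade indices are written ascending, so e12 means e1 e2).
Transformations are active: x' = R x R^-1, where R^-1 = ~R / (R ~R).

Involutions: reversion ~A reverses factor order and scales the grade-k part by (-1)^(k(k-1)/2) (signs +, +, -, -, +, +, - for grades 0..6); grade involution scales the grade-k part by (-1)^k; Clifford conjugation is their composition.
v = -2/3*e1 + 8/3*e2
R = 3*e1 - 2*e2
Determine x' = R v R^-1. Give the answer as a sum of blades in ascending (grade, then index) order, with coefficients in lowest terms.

~R = 3*e1 - 2*e2, and R ~R = -13, so R^-1 = ~R / (-13).
R v = 22/3 + 20/3*e12
Answer: -106/39*e1 - 16/39*e2


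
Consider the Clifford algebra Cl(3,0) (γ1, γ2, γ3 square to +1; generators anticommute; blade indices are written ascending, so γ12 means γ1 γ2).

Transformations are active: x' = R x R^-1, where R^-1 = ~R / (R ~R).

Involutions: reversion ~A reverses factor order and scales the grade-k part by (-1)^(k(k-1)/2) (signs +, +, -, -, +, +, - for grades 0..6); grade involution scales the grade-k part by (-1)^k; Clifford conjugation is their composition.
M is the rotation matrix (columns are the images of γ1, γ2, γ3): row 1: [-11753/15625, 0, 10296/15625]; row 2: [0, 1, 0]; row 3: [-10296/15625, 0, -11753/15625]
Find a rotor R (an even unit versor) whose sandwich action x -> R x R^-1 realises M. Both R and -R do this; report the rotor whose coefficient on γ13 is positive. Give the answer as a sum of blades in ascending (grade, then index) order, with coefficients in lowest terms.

Method: write R = a + b12*γ12 + b13*γ13 + b23*γ23 with a^2 + b12^2 + b13^2 + b23^2 = 1 (so R^-1 = ~R). Expanding the columns R e_j ~R gives tr M = 4a^2 - 1 and, from the antisymmetric part, M21 - M12 = -4a*b12, M13 - M31 = 4a*b13, M32 - M23 = -4a*b23.
Here tr M = -7881/15625, so a^2 = (1 + tr M)/4 = 1936/15625 and a = ±44/125. Taking a = 44/125: M21 - M12 = 0, M13 - M31 = 20592/15625, M32 - M23 = 0, giving b12 = 0, b13 = 117/125, b23 = 0, i.e. R = 44/125 + 117/125*γ13.
Its γ13 coefficient is already positive.
Answer: 44/125 + 117/125*γ13. Note: both R and -R realise this M (trace -7881/15625); the covering map identifies them, and the γ13-coefficient sign is the tie-breaker.


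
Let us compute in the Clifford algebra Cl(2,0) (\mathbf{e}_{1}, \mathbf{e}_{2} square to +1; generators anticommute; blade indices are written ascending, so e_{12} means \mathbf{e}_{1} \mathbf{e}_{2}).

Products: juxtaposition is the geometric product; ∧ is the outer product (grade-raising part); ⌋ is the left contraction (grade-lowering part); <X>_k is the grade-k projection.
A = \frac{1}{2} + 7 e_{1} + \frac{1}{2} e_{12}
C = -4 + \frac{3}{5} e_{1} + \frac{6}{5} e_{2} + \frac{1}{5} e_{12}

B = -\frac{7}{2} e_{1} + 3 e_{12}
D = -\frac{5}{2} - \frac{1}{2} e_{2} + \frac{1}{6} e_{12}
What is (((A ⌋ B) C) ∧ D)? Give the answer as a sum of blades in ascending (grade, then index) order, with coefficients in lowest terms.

step 1: -26 - \frac{7}{4} e_{1} + 21 e_{2} + \frac{3}{2} e_{12}
step 2: \frac{2557}{20} - 11 e_{1} - \frac{2329}{20} e_{2} - \frac{259}{10} e_{12}
step 3: -\frac{2557}{8} + \frac{55}{2} e_{1} + \frac{1136}{5} e_{2} + \frac{10987}{120} e_{12}
Answer: -\frac{2557}{8} + \frac{55}{2} e_{1} + \frac{1136}{5} e_{2} + \frac{10987}{120} e_{12}


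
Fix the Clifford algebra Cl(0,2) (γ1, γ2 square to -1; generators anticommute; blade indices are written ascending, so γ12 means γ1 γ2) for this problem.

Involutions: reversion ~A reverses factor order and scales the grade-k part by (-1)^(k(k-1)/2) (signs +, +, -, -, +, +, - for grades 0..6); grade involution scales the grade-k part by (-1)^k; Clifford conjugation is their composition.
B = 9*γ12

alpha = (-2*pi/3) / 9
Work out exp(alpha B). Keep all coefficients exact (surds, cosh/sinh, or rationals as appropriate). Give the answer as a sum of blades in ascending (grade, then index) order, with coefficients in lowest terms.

B^2 = (9)^2*(γ12)^2 = 81*(-1) = -81 (a basis 2-blade squares to minus the product of its generators' squares).
B^2 = -81 — the negative square puts this in the circular regime; l = 9, alpha*l = -2*pi/3, so exp(alpha B) = cos(-2*pi/3) + (sin(-2*pi/3)/9)*B = -1/2 + (-sqrt(3)/18)*B.
Answer: -1/2 - sqrt(3)/2*γ12


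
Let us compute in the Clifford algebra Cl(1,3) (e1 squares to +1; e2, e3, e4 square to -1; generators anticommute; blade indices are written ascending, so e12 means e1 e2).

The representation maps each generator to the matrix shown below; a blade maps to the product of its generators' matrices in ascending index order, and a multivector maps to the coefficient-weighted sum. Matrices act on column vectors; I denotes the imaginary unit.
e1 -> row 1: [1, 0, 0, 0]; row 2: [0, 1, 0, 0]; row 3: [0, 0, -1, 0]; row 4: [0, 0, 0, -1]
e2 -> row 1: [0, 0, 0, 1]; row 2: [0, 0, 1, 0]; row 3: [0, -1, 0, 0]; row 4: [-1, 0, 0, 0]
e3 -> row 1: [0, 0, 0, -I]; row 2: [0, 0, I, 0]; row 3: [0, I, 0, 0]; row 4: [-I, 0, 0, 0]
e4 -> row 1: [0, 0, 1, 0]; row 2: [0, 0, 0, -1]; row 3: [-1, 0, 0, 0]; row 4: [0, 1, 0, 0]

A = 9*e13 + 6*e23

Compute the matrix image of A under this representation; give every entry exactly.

Bivector images (products of the table entries): rho(e13) = rho(e1)rho(e3) = row 1: [0, 0, 0, -I]; row 2: [0, 0, I, 0]; row 3: [0, -I, 0, 0]; row 4: [I, 0, 0, 0]; rho(e23) = rho(e2)rho(e3) = row 1: [-I, 0, 0, 0]; row 2: [0, I, 0, 0]; row 3: [0, 0, -I, 0]; row 4: [0, 0, 0, I].
M = (9)*rho(e13) + (6)*rho(e23), summed entrywise:
Answer: row 1: [-6*I, 0, 0, -9*I]; row 2: [0, 6*I, 9*I, 0]; row 3: [0, -9*I, -6*I, 0]; row 4: [9*I, 0, 0, 6*I]


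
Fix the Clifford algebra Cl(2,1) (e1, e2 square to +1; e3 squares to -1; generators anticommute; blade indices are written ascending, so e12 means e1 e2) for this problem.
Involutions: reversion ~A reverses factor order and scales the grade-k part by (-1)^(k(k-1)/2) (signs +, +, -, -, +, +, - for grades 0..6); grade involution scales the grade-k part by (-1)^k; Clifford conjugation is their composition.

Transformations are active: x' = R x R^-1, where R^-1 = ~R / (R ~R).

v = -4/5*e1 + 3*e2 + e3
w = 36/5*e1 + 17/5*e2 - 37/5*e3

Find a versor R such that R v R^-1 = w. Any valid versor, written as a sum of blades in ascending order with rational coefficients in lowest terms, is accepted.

Equal squares first: v^2 = w^2 = 216/25. Then v + w = 32/5*e1 + 32/5*e2 - 32/5*e3 is a versor taking v to w, provided it is invertible.
Answer: 32/5*e1 + 32/5*e2 - 32/5*e3


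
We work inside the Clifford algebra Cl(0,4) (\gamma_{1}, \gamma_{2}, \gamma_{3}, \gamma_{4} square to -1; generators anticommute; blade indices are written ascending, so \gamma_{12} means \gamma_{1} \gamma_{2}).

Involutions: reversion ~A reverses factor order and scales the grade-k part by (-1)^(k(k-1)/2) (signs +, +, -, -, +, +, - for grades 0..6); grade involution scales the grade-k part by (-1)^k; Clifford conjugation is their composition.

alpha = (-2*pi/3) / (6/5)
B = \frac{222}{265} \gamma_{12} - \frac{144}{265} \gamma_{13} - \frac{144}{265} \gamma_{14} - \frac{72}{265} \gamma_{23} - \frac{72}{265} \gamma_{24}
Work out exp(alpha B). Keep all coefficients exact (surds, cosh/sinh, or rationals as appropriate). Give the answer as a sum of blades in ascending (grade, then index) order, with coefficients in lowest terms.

B^2 term by term: the squares give (\frac{222}{265})^2*(\gamma_{12})^2 + (-\frac{144}{265})^2*(\gamma_{13})^2 + (-\frac{144}{265})^2*(\gamma_{14})^2 + (-\frac{72}{265})^2*(\gamma_{23})^2 + (-\frac{72}{265})^2*(\gamma_{24})^2 = \frac{49284}{70225}*(-1) + \frac{20736}{70225}*(-1) + \frac{20736}{70225}*(-1) + \frac{5184}{70225}*(-1) + \frac{5184}{70225}*(-1) = -\frac{36}{25} (each basis 2-blade squares to minus the product of its generators' squares); cross terms between blades sharing an index anticommute and cancel; the commuting (index-disjoint) pairs give grade-4 terms 2*c*c'*(blade product), which cancel blade by blade — \gamma_{1234}: -\frac{20736}{70225} + \frac{20736}{70225} = 0 — confirming B is simple. So B^2 = -\frac{36}{25}.
B^2 = -\frac{36}{25} — circular case — the even/odd split gives cos and sin: l = \frac{6}{5}, alpha*l = - \frac{2 \pi}{3}, so exp(alpha B) = cos(- \frac{2 \pi}{3}) + (sin(- \frac{2 \pi}{3})/(\frac{6}{5}))*B = - \frac{1}{2} + (- \frac{5 \sqrt{3}}{12})*B.
Answer: - \frac{1}{2} - \frac{37 \sqrt{3}}{106} \gamma_{12} + \frac{12 \sqrt{3}}{53} \gamma_{13} + \frac{12 \sqrt{3}}{53} \gamma_{14} + \frac{6 \sqrt{3}}{53} \gamma_{23} + \frac{6 \sqrt{3}}{53} \gamma_{24}


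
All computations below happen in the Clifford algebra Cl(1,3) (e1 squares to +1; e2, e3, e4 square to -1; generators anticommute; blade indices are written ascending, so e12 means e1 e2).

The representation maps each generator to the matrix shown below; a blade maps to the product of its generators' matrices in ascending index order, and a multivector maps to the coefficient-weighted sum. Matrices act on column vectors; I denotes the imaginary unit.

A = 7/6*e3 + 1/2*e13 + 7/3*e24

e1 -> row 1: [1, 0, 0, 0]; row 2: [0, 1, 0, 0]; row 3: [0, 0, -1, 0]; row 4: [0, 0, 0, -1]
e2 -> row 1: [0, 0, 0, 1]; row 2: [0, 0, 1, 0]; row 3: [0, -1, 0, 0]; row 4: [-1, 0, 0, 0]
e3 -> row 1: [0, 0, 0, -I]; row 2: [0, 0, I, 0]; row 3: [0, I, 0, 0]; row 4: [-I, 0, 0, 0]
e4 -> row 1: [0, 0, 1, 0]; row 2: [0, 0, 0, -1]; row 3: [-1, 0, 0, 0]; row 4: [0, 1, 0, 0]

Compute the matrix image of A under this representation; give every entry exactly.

Bivector images (products of the table entries): rho(e13) = rho(e1)rho(e3) = row 1: [0, 0, 0, -I]; row 2: [0, 0, I, 0]; row 3: [0, -I, 0, 0]; row 4: [I, 0, 0, 0]; rho(e24) = rho(e2)rho(e4) = row 1: [0, 1, 0, 0]; row 2: [-1, 0, 0, 0]; row 3: [0, 0, 0, 1]; row 4: [0, 0, -1, 0].
M = (7/6)*rho(e3) + (1/2)*rho(e13) + (7/3)*rho(e24), summed entrywise:
Answer: row 1: [0, 7/3, 0, -5*I/3]; row 2: [-7/3, 0, 5*I/3, 0]; row 3: [0, 2*I/3, 0, 7/3]; row 4: [-2*I/3, 0, -7/3, 0]


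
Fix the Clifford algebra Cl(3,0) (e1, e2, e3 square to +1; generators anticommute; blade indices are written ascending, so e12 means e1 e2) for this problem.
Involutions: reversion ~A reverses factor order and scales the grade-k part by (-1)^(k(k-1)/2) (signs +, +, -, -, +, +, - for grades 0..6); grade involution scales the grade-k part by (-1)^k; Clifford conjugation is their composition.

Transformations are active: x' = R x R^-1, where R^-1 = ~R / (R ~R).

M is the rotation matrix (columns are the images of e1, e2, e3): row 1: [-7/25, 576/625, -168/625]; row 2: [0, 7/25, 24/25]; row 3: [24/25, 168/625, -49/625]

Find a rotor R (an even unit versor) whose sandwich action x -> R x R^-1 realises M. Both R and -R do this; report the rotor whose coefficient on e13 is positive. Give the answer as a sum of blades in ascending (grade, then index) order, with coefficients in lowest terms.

Method: write R = a + b12*e12 + b13*e13 + b23*e23 with a^2 + b12^2 + b13^2 + b23^2 = 1 (so R^-1 = ~R). Expanding the columns R e_j ~R gives tr M = 4a^2 - 1 and, from the antisymmetric part, M21 - M12 = -4a*b12, M13 - M31 = 4a*b13, M32 - M23 = -4a*b23.
Here tr M = -49/625, so a^2 = (1 + tr M)/4 = 144/625 and a = ±12/25. Taking a = 12/25: M21 - M12 = -576/625, M13 - M31 = -768/625, M32 - M23 = -432/625, giving b12 = 12/25, b13 = -16/25, b23 = 9/25, i.e. R = 12/25 + 12/25*e12 - 16/25*e13 + 9/25*e23.
Its e13 coefficient is negative, so report the other preimage -R.
Answer: -12/25 - 12/25*e12 + 16/25*e13 - 9/25*e23. Why the constraint matters: R and -R act identically through the sandwich — M has trace -49/625 either way — so only the sign condition on e13 picks one of the two preimages.


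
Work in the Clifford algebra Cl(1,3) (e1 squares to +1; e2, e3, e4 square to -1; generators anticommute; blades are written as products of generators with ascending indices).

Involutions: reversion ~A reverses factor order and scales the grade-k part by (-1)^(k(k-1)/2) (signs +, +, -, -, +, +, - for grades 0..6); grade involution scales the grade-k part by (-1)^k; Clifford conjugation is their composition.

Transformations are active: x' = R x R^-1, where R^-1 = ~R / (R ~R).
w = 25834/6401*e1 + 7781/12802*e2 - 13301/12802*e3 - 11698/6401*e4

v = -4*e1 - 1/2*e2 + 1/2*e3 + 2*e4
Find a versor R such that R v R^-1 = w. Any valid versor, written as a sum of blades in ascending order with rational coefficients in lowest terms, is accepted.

Reasoning: v^2 = w^2 = 23/2 since conjugation preserves the quadratic form; R = v + w = 230/6401*e1 + 690/6401*e2 - 3450/6401*e3 + 1104/6401*e4 is then valid when invertible, keeping its own part and reversing (v - w)/2.
Answer: 230/6401*e1 + 690/6401*e2 - 3450/6401*e3 + 1104/6401*e4


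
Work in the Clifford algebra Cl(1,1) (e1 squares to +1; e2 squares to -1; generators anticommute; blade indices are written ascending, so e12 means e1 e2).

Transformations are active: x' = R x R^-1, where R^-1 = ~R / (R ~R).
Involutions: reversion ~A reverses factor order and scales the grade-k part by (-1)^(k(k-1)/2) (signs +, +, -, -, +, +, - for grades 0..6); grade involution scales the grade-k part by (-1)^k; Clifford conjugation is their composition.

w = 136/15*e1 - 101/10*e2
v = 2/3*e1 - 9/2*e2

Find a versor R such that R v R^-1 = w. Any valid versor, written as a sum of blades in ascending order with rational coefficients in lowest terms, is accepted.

A norm check does it: q(v) = q(w) = -713/36, hence R = v + w = 146/15*e1 - 73/5*e2 realises the map — parallel part kept, (v - w)/2 negated, v carried to w.
Answer: 146/15*e1 - 73/5*e2


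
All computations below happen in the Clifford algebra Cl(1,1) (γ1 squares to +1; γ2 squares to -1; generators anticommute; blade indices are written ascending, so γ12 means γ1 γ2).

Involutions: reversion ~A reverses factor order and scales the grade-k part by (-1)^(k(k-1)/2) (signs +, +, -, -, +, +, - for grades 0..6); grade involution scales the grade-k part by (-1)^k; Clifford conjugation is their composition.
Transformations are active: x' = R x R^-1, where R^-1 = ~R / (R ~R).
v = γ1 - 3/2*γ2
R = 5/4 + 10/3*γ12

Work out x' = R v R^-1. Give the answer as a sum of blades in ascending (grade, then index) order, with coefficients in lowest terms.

~R = 5/4 - 10/3*γ12, and R ~R = -1375/144, so R^-1 = ~R / (-1375/144).
R v = 25/4*γ1 - 125/24*γ2
Answer: -29/11*γ1 + 63/22*γ2


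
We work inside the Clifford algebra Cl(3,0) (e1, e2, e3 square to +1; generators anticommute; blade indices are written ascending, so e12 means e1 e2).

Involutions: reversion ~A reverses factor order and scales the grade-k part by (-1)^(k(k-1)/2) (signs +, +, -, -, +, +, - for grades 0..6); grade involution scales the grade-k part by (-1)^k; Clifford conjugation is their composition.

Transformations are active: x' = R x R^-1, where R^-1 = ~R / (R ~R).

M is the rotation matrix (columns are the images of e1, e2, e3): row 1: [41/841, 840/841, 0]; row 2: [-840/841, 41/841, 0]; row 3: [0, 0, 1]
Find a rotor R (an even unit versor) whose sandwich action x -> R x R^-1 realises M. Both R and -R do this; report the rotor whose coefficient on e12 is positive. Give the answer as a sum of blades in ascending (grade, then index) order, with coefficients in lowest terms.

Method: write R = a + b12*e12 + b13*e13 + b23*e23 with a^2 + b12^2 + b13^2 + b23^2 = 1 (so R^-1 = ~R). Expanding the columns R e_j ~R gives tr M = 4a^2 - 1 and, from the antisymmetric part, M21 - M12 = -4a*b12, M13 - M31 = 4a*b13, M32 - M23 = -4a*b23.
Here tr M = 923/841, so a^2 = (1 + tr M)/4 = 441/841 and a = ±21/29. Taking a = 21/29: M21 - M12 = -1680/841, M13 - M31 = 0, M32 - M23 = 0, giving b12 = 20/29, b13 = 0, b23 = 0, i.e. R = 21/29 + 20/29*e12.
Its e12 coefficient is already positive.
Answer: 21/29 + 20/29*e12. Uniqueness: Spin(3) -> SO(3) maps R and -R to the same rotation of trace 923/841; fixing the sign of the e12 coefficient removes the ambiguity.


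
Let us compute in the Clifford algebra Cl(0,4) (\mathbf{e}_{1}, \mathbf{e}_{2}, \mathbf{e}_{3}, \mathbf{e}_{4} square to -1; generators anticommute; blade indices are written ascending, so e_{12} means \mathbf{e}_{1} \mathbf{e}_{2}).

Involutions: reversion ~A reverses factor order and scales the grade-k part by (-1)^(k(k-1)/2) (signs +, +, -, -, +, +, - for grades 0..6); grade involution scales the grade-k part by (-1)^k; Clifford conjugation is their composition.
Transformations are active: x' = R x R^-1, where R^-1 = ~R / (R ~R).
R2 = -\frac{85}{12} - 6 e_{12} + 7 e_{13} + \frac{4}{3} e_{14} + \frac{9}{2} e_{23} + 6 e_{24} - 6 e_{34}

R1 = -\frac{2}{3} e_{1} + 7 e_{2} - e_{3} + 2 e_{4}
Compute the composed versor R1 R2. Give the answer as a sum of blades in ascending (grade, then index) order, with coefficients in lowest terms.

Distribute over the terms of R1 (each basis-blade product reordered to ascending indices, repeated generators contracted through their squares):
(-\frac{2}{3} e_{1}) R2 = \frac{85}{18} e_{1} - 4 e_{2} + \frac{14}{3} e_{3} + \frac{8}{9} e_{4} - 3 e_{123} - 4 e_{124} + 4 e_{134}
(7 e_{2}) R2 = -42 e_{1} - \frac{595}{12} e_{2} - \frac{63}{2} e_{3} - 42 e_{4} - 49 e_{123} - \frac{28}{3} e_{124} - 42 e_{234}
(-e_{3}) R2 = -7 e_{1} - \frac{9}{2} e_{2} + \frac{85}{12} e_{3} - 6 e_{4} + 6 e_{123} + \frac{4}{3} e_{134} + 6 e_{234}
(2 e_{4}) R2 = \frac{8}{3} e_{1} + 12 e_{2} - 12 e_{3} - \frac{85}{6} e_{4} - 12 e_{124} + 14 e_{134} + 9 e_{234}
Summing the partial products and collecting blades:
Answer: -\frac{749}{18} e_{1} - \frac{553}{12} e_{2} - \frac{127}{4} e_{3} - \frac{1103}{18} e_{4} - 46 e_{123} - \frac{76}{3} e_{124} + \frac{58}{3} e_{134} - 27 e_{234}


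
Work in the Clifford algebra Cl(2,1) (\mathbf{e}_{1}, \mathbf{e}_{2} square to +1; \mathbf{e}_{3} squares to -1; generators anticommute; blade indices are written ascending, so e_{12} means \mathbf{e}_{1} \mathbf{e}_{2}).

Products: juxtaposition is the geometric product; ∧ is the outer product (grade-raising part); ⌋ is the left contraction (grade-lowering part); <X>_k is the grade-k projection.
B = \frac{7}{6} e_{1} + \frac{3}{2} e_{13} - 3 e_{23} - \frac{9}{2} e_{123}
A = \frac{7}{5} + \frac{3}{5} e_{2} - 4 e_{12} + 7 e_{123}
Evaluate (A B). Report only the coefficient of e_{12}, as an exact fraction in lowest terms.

step 1: -\frac{63}{2} - \frac{581}{30} e_{1} - \frac{35}{6} e_{2} - \frac{99}{5} e_{3} - \frac{7}{10} e_{12} + \frac{84}{5} e_{13} + \frac{299}{30} e_{23} - \frac{36}{5} e_{123}
Answer: -\frac{7}{10}


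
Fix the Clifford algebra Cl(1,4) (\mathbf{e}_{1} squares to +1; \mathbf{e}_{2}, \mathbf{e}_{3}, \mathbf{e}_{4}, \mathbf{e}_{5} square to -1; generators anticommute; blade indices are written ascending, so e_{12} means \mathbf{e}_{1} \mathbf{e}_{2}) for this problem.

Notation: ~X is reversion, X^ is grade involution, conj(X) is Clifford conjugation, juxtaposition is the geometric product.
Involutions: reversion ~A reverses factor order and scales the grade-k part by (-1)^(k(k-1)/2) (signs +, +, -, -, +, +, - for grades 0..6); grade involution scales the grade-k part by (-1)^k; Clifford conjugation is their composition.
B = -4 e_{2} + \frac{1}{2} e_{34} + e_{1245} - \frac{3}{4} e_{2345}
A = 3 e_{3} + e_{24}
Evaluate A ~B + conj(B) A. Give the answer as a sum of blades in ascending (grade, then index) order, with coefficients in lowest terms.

first term: -\frac{5}{2} e_{4} - e_{15} + \frac{23}{2} e_{23} - \frac{3}{4} e_{35} - \frac{9}{4} e_{245} + 3 e_{12345}
second term: -\frac{11}{2} e_{4} - e_{15} + \frac{25}{2} e_{23} - \frac{3}{4} e_{35} + \frac{9}{4} e_{245} + 3 e_{12345}
Answer: -8 e_{4} - 2 e_{15} + 24 e_{23} - \frac{3}{2} e_{35} + 6 e_{12345}


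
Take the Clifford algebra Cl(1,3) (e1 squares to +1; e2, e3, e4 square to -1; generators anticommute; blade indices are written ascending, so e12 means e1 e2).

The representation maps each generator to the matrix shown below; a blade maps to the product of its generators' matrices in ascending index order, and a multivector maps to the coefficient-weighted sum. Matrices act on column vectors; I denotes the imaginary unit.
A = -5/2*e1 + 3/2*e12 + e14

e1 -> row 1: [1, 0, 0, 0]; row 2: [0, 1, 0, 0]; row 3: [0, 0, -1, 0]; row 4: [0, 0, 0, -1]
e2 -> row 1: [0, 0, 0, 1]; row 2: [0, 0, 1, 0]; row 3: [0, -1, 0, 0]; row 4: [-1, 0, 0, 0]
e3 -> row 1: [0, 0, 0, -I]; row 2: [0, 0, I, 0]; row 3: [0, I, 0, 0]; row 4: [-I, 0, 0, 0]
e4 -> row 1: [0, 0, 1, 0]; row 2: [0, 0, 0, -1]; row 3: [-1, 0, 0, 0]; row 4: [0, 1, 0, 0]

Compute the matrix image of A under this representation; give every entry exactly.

Bivector images (products of the table entries): rho(e12) = rho(e1)rho(e2) = row 1: [0, 0, 0, 1]; row 2: [0, 0, 1, 0]; row 3: [0, 1, 0, 0]; row 4: [1, 0, 0, 0]; rho(e14) = rho(e1)rho(e4) = row 1: [0, 0, 1, 0]; row 2: [0, 0, 0, -1]; row 3: [1, 0, 0, 0]; row 4: [0, -1, 0, 0].
M = (-5/2)*rho(e1) + (3/2)*rho(e12) + (1)*rho(e14), summed entrywise:
Answer: row 1: [-5/2, 0, 1, 3/2]; row 2: [0, -5/2, 3/2, -1]; row 3: [1, 3/2, 5/2, 0]; row 4: [3/2, -1, 0, 5/2]


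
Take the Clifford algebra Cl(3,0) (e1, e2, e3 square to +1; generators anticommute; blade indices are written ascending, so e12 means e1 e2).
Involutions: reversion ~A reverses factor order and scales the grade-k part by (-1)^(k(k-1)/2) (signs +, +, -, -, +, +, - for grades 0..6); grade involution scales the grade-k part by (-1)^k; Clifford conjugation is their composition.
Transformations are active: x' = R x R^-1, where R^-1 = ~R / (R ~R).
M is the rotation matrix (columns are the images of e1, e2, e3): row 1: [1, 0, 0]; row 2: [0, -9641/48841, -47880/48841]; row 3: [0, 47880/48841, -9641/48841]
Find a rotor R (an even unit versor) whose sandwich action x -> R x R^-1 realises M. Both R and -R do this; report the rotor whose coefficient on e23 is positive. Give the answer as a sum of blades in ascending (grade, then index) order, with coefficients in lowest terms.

Method: write R = a + b12*e12 + b13*e13 + b23*e23 with a^2 + b12^2 + b13^2 + b23^2 = 1 (so R^-1 = ~R). Expanding the columns R e_j ~R gives tr M = 4a^2 - 1 and, from the antisymmetric part, M21 - M12 = -4a*b12, M13 - M31 = 4a*b13, M32 - M23 = -4a*b23.
Here tr M = 29559/48841, so a^2 = (1 + tr M)/4 = 19600/48841 and a = ±140/221. Taking a = 140/221: M21 - M12 = 0, M13 - M31 = 0, M32 - M23 = 95760/48841, giving b12 = 0, b13 = 0, b23 = -171/221, i.e. R = 140/221 - 171/221*e23.
Its e23 coefficient is negative, so report the other preimage -R.
Answer: -140/221 + 171/221*e23. Key observation: the double cover Spin(3) -> SO(3) sends R and -R to the same matrix (trace 29559/48841 here), so the stated sign of the e23 coefficient is what selects one sheet.


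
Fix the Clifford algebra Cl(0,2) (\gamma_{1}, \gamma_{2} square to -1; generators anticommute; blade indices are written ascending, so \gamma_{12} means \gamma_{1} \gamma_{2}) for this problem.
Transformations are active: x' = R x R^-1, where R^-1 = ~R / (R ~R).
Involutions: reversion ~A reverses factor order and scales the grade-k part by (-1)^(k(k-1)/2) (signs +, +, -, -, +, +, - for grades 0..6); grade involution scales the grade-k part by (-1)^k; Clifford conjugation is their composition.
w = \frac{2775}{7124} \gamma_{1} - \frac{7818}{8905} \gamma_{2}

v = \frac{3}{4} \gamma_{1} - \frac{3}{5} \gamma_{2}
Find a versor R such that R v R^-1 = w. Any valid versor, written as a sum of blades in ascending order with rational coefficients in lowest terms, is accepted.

Reasoning: v^2 = w^2 = -\frac{369}{400} since conjugation preserves the quadratic form; R = v + w = \frac{4059}{3562} \gamma_{1} - \frac{13161}{8905} \gamma_{2} is then valid when invertible, keeping its own part and reversing (v - w)/2.
Answer: \frac{4059}{3562} \gamma_{1} - \frac{13161}{8905} \gamma_{2}


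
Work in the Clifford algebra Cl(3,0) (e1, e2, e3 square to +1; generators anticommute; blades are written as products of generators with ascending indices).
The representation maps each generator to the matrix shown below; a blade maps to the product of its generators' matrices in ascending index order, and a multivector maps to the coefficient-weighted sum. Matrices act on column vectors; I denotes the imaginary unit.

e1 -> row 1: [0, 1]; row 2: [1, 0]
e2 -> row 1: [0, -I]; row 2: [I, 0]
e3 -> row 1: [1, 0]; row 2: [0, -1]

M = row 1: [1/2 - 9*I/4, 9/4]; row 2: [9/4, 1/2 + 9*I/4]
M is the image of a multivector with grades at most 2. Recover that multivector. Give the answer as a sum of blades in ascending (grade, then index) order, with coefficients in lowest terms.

Method: 1, rho(e1), rho(e2), rho(e3) form a trace-orthogonal basis of the 2x2 complex matrices (tr(X Y) = 2 if X = Y, else 0), so M = m0*1 + m1*rho(e1) + m2*rho(e2) + m3*rho(e3) with m0 = tr(M)/2 = 1/2, m1 = tr(M rho(e1))/2 = 9/4, m2 = tr(M rho(e2))/2 = 0, m3 = tr(M rho(e3))/2 = -9*I/4.
Multiplying table entries, the bivector images are rho(e1 e2) = I*rho(e3), rho(e1 e3) = -I*rho(e2), rho(e2 e3) = I*rho(e1); with real blade coefficients the real parts of m0..m3 are the coefficients of 1, e1, e2, e3 and the imaginary parts give the bivectors (e2 e3: Im m1, e1 e3: -Im m2, e1 e2: Im m3).
Answer: 1/2 + 9/4*e1 - 9/4*e1 e2
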